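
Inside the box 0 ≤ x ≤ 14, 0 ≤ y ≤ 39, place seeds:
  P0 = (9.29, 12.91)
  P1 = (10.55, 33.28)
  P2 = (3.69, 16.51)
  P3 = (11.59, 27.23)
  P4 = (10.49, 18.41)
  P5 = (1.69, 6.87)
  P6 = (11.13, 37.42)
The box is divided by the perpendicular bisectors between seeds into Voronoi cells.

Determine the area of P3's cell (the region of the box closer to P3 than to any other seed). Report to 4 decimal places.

1. box [0,14]×[0,39]: [(0, 0) (14, 0) (14, 39) (0, 39)]
2. ⊥bis P3·P0 via (10.44,20.07): [(0, 21.7468) (14, 19.4982) (14, 39) (0, 39)]  |A|=257.2848
3. ⊥bis P3·P1 via (11.07,30.255): [(0, 28.3521) (0, 21.7468) (14, 19.4982) (14, 30.7587)]  |A|=125.0599
4. ⊥bis P3·P2 via (7.64,21.87): [(0, 28.3521) (0, 27.5002) (9.9829, 20.1434) (14, 19.4982) (14, 30.7587)]  |A|=96.342
5. ⊥bis P3·P4 via (11.04,22.82): [(0, 28.3521) (0, 27.5002) (5.3957, 23.5239) (14, 22.4508) (14, 30.7587)]  |A|=78.3292
6. ⊥bis P3·P5 via (6.64,17.05): [(0, 28.3521) (0, 27.5002) (5.3957, 23.5239) (14, 22.4508) (14, 30.7587)]  |A|=78.3292
7. ⊥bis P3·P6 via (11.36,32.325): [(0, 28.3521) (0, 27.5002) (5.3957, 23.5239) (14, 22.4508) (14, 30.7587)]  |A|=78.3292
8. canonical 5-gon: [(0, 28.3521) (0, 27.5002) (5.3957, 23.5239) (14, 22.4508) (14, 30.7587)]
9. shoelace: 78.3292

Area of P3's cell: 78.3292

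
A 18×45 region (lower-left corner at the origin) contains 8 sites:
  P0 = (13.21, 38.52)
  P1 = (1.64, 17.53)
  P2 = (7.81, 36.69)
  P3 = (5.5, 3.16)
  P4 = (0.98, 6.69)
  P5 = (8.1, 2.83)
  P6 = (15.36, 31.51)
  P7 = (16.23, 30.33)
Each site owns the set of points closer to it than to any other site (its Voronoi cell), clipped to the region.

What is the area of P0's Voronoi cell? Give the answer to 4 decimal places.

1. box [0,18]×[0,45]: [(0, 0) (18, 0) (18, 45) (0, 45)]
2. ⊥bis P0·P1 via (7.425,28.025): [(0, 32.1178) (18, 22.1959) (18, 45) (0, 45)]  |A|=321.1769
3. ⊥bis P0·P2 via (10.51,37.605): [(15.211, 23.7333) (18, 22.1959) (18, 45) (8.0039, 45)]  |A|=138.0926
4. ⊥bis P0·P3 via (9.355,20.84): [(15.211, 23.7333) (18, 22.1959) (18, 45) (8.0039, 45)]  |A|=138.0926
5. ⊥bis P0·P4 via (7.095,22.605): [(15.211, 23.7333) (18, 22.1959) (18, 45) (8.0039, 45)]  |A|=138.0926
6. ⊥bis P0·P5 via (10.655,20.675): [(15.211, 23.7333) (18, 22.1959) (18, 45) (8.0039, 45)]  |A|=138.0926
7. ⊥bis P0·P6 via (14.285,35.015): [(11.6605, 34.2101) (18, 36.1544) (18, 45) (8.0039, 45)]  |A|=81.9669
8. ⊥bis P0·P7 via (14.72,34.425): [(11.6605, 34.2101) (18, 36.1544) (18, 45) (8.0039, 45)]  |A|=81.9669
9. canonical 4-gon: [(11.6605, 34.2101) (18, 36.1544) (18, 45) (8.0039, 45)]
10. shoelace: 81.9669

Area of P0's cell: 81.9669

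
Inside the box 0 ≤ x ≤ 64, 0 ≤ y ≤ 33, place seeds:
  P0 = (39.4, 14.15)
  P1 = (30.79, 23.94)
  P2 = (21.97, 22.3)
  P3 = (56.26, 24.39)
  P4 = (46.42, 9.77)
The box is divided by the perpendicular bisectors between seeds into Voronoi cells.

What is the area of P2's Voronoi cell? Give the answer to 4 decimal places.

Area of P2's cell: 855.6794

1. box [0,64]×[0,33]: [(0, 0) (64, 0) (64, 33) (0, 33)]
2. ⊥bis P2·P0 via (30.685,18.225): [(0, 0) (22.1633, 0) (37.5936, 33) (0, 33)]  |A|=985.9877
3. ⊥bis P2·P1 via (26.38,23.12): [(0, 0) (22.1633, 0) (28.2561, 13.0304) (24.5429, 33) (0, 33)]  |A|=855.6794
4. ⊥bis P2·P3 via (39.115,23.345): [(0, 0) (22.1633, 0) (28.2561, 13.0304) (24.5429, 33) (0, 33)]  |A|=855.6794
5. ⊥bis P2·P4 via (34.195,16.035): [(0, 0) (22.1633, 0) (28.2561, 13.0304) (24.5429, 33) (0, 33)]  |A|=855.6794
6. canonical 5-gon: [(0, 0) (22.1633, 0) (28.2561, 13.0304) (24.5429, 33) (0, 33)]
7. shoelace: 855.6794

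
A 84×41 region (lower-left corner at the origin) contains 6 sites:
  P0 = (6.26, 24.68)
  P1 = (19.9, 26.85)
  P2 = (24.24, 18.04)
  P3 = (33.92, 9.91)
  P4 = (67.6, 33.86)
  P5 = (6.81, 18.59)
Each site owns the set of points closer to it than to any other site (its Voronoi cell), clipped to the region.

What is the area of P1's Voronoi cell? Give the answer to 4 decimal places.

1. box [0,84]×[0,41]: [(0, 0) (84, 0) (84, 41) (0, 41)]
2. ⊥bis P1·P0 via (13.08,25.765): [(17.179, 0) (84, 0) (84, 41) (10.6562, 41)]  |A|=2873.3778
3. ⊥bis P1·P2 via (22.07,22.445): [(14.2232, 18.5795) (59.7358, 41) (10.6562, 41)]  |A|=550.1947
4. ⊥bis P1·P3 via (26.91,18.38): [(14.2232, 18.5795) (46.1613, 34.3129) (54.2412, 41) (10.6562, 41)]  |A|=531.8232
5. ⊥bis P1·P4 via (43.75,30.355): [(14.2232, 18.5795) (43.3704, 32.938) (42.1856, 41) (10.6562, 41)]  |A|=479.4503
6. ⊥bis P1·P5 via (13.355,22.72): [(13.635, 22.2762) (15.554, 19.2351) (43.3704, 32.938) (42.1856, 41) (10.6562, 41)]  |A|=476.7975
7. canonical 5-gon: [(13.635, 22.2762) (15.554, 19.2351) (43.3704, 32.938) (42.1856, 41) (10.6562, 41)]
8. shoelace: 476.7975

Area of P1's cell: 476.7975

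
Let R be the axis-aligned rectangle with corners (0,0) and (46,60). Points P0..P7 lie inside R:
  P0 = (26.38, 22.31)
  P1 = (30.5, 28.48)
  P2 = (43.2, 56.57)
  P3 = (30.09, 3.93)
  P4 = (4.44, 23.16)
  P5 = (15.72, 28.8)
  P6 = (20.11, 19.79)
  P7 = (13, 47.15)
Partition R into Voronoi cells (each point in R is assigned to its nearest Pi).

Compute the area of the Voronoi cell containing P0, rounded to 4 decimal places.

Area of P0's cell: 154.4366

1. box [0,46]×[0,60]: [(0, 0) (46, 0) (46, 60) (0, 60)]
2. ⊥bis P0·P1 via (28.44,25.395): [(0, 44.3857) (0, 0) (46, 0) (46, 13.6694)]  |A|=1335.2671
3. ⊥bis P0·P2 via (34.79,39.44): [(0, 44.3857) (0, 0) (46, 0) (46, 13.6694)]  |A|=1335.2671
4. ⊥bis P0·P3 via (28.235,13.12): [(42.5081, 16.001) (0, 44.3857) (0, 7.4208)]  |A|=785.656
5. ⊥bis P0·P4 via (15.41,22.735): [(14.9335, 10.4351) (42.5081, 16.001) (15.839, 33.8093)]  |A|=319.7473
6. ⊥bis P0·P5 via (21.05,25.555): [(15.1434, 15.8532) (14.9335, 10.4351) (42.5081, 16.001) (23.1167, 28.9496)]  |A|=252.7181
7. ⊥bis P0·P6 via (23.245,21.05): [(21.2815, 25.9353) (26.5675, 12.7834) (42.5081, 16.001) (23.1167, 28.9496)]  |A|=154.4366
8. ⊥bis P0·P7 via (19.69,34.73): [(21.2815, 25.9353) (26.5675, 12.7834) (42.5081, 16.001) (23.1167, 28.9496)]  |A|=154.4366
9. canonical 4-gon: [(21.2815, 25.9353) (26.5675, 12.7834) (42.5081, 16.001) (23.1167, 28.9496)]
10. shoelace: 154.4366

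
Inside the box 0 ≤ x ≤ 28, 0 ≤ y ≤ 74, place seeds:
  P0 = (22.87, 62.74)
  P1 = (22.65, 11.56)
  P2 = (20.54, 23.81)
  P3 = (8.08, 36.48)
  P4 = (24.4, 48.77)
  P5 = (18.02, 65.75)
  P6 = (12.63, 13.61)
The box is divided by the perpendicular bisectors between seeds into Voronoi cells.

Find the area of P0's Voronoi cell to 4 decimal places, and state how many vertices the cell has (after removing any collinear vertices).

Area of P0's cell: 133.8399 (4 vertices)

1. box [0,28]×[0,74]: [(0, 0) (28, 0) (28, 74) (0, 74)]
2. ⊥bis P0·P1 via (22.76,37.15): [(0, 37.2478) (28, 37.1275) (28, 74) (0, 74)]  |A|=1030.7457
3. ⊥bis P0·P2 via (21.705,43.275): [(0, 44.5741) (28, 42.8982) (28, 74) (0, 74)]  |A|=847.3877
4. ⊥bis P0·P3 via (15.475,49.61): [(0, 58.3257) (27.3196, 42.939) (28, 42.8982) (28, 74) (0, 74)]  |A|=659.5427
5. ⊥bis P0·P4 via (23.635,55.755): [(0, 58.3257) (7.6691, 54.0064) (28, 56.2331) (28, 74) (0, 74)]  |A|=520.6231
6. ⊥bis P0·P5 via (20.445,64.245): [(14.5591, 54.761) (28, 56.2331) (28, 74) (26.4991, 74)]  |A|=133.8399
7. ⊥bis P0·P6 via (17.75,38.175): [(14.5591, 54.761) (28, 56.2331) (28, 74) (26.4991, 74)]  |A|=133.8399
8. canonical 4-gon: [(14.5591, 54.761) (28, 56.2331) (28, 74) (26.4991, 74)]
9. shoelace: 133.8399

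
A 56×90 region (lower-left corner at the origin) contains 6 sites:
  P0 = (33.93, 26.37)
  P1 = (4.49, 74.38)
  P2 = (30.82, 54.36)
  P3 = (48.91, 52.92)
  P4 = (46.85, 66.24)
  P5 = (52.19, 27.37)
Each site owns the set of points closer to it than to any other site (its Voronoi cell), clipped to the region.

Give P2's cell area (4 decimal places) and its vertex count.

1. box [0,56]×[0,90]: [(0, 0) (56, 0) (56, 90) (0, 90)]
2. ⊥bis P2·P0 via (32.375,40.365): [(0, 36.7678) (56, 42.99) (56, 90) (0, 90)]  |A|=2806.7822
3. ⊥bis P2·P1 via (17.655,64.37): [(0, 41.1504) (0, 36.7678) (56, 42.99) (56, 90) (37.1428, 90)]  |A|=1899.5781
4. ⊥bis P2·P3 via (39.865,53.64): [(0, 41.1504) (0, 36.7678) (38.8657, 41.0862) (42.7593, 90) (37.1428, 90)]  |A|=1173.0103
5. ⊥bis P2·P4 via (38.835,60.3): [(26.8532, 76.4673) (0, 41.1504) (0, 36.7678) (38.8657, 41.0862) (40.2438, 58.399)]  |A|=900.7031
6. ⊥bis P2·P5 via (41.505,40.865): [(26.8532, 76.4673) (0, 41.1504) (0, 36.7678) (38.8657, 41.0862) (40.2438, 58.399)]  |A|=900.7031
7. canonical 5-gon: [(26.8532, 76.4673) (0, 41.1504) (0, 36.7678) (38.8657, 41.0862) (40.2438, 58.399)]
8. shoelace: 900.7031

Area of P2's cell: 900.7031 (5 vertices)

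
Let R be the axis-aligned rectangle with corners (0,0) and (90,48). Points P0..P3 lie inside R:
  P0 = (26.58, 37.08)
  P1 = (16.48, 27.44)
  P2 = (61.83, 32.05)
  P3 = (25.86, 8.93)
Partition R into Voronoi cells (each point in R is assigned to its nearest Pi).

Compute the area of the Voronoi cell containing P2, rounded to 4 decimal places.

Area of P2's cell: 2070.1350

1. box [0,90]×[0,48]: [(0, 0) (90, 0) (90, 48) (0, 48)]
2. ⊥bis P2·P0 via (44.205,34.565): [(39.2727, 0) (90, 0) (90, 48) (46.1221, 48)]  |A|=2270.5235
3. ⊥bis P2·P1 via (39.155,29.745): [(40.9698, 11.8926) (42.1787, 0) (90, 0) (90, 48) (46.1221, 48)]  |A|=2253.2439
4. ⊥bis P2·P3 via (43.845,20.49): [(42.496, 22.5887) (57.0151, 0) (90, 0) (90, 48) (46.1221, 48)]  |A|=2070.135
5. canonical 5-gon: [(42.496, 22.5887) (57.0151, 0) (90, 0) (90, 48) (46.1221, 48)]
6. shoelace: 2070.135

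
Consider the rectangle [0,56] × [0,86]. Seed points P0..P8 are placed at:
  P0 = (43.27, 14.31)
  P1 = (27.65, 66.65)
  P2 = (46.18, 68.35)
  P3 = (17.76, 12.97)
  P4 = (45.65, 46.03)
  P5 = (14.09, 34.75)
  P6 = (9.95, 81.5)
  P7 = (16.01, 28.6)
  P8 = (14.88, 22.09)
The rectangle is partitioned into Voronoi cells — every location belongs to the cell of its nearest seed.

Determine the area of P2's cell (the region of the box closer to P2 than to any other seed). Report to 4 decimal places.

Area of P2's cell: 561.0981

1. box [0,56]×[0,86]: [(0, 0) (56, 0) (56, 86) (0, 86)]
2. ⊥bis P2·P0 via (44.725,41.33): [(0, 43.7384) (56, 40.7229) (56, 86) (0, 86)]  |A|=2451.085
3. ⊥bis P2·P1 via (36.915,67.5): [(39.2891, 41.6227) (56, 40.7229) (56, 86) (35.2178, 86)]  |A|=839.4416
4. ⊥bis P2·P3 via (31.97,40.66): [(39.2891, 41.6227) (56, 40.7229) (56, 86) (35.2178, 86)]  |A|=839.4416
5. ⊥bis P2·P4 via (45.915,57.19): [(37.8433, 57.3817) (56, 56.9505) (56, 86) (35.2178, 86)]  |A|=561.0981
6. ⊥bis P2·P5 via (30.135,51.55): [(37.8433, 57.3817) (56, 56.9505) (56, 86) (35.2178, 86)]  |A|=561.0981
7. ⊥bis P2·P6 via (28.065,74.925): [(37.8433, 57.3817) (56, 56.9505) (56, 86) (35.2178, 86)]  |A|=561.0981
8. ⊥bis P2·P7 via (31.095,48.475): [(37.8433, 57.3817) (56, 56.9505) (56, 86) (35.2178, 86)]  |A|=561.0981
9. ⊥bis P2·P8 via (30.53,45.22): [(37.8433, 57.3817) (56, 56.9505) (56, 86) (35.2178, 86)]  |A|=561.0981
10. canonical 4-gon: [(37.8433, 57.3817) (56, 56.9505) (56, 86) (35.2178, 86)]
11. shoelace: 561.0981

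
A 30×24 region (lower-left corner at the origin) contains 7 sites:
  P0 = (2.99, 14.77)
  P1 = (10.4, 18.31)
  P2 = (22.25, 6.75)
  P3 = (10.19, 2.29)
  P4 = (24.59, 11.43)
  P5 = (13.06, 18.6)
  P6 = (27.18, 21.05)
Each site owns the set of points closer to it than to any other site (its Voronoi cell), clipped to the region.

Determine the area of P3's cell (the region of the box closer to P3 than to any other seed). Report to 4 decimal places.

Area of P3's cell: 137.4781

1. box [0,30]×[0,24]: [(0, 0) (30, 0) (30, 24) (0, 24)]
2. ⊥bis P3·P0 via (6.59,8.53): [(0, 4.7281) (0, 0) (30, 0) (30, 22.0358)]  |A|=401.4577
3. ⊥bis P3·P1 via (10.295,10.3): [(9.6722, 10.3082) (0, 4.7281) (0, 0) (30, 0) (30, 10.0417)]  |A|=279.5508
4. ⊥bis P3·P2 via (16.22,4.52): [(14.1009, 10.2501) (9.6722, 10.3082) (0, 4.7281) (0, 0) (17.8916, 0)]  |A|=137.6676
5. ⊥bis P3·P4 via (17.39,6.86): [(14.1009, 10.2501) (9.6722, 10.3082) (0, 4.7281) (0, 0) (17.8916, 0)]  |A|=137.6676
6. ⊥bis P3·P5 via (11.625,10.445): [(14.1961, 9.9926) (12.6224, 10.2695) (9.6722, 10.3082) (0, 4.7281) (0, 0) (17.8916, 0)]  |A|=137.4781
7. ⊥bis P3·P6 via (18.685,11.67): [(14.1961, 9.9926) (12.6224, 10.2695) (9.6722, 10.3082) (0, 4.7281) (0, 0) (17.8916, 0)]  |A|=137.4781
8. canonical 6-gon: [(14.1961, 9.9926) (12.6224, 10.2695) (9.6722, 10.3082) (0, 4.7281) (0, 0) (17.8916, 0)]
9. shoelace: 137.4781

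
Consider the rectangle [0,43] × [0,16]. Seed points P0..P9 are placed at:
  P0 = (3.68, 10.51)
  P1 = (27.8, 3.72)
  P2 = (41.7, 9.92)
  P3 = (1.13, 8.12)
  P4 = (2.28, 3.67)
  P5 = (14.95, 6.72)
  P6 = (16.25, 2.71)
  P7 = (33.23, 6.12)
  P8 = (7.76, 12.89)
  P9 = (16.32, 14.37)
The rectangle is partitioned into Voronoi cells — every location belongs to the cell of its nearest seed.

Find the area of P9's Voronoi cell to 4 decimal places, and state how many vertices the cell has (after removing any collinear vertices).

Area of P9's cell: 78.5590 (5 vertices)

1. box [0,43]×[0,16]: [(0, 0) (43, 0) (43, 16) (0, 16)]
2. ⊥bis P9·P0 via (10,12.44): [(13.7989, 0) (43, 0) (43, 16) (8.9128, 16)]  |A|=506.3058
3. ⊥bis P9·P1 via (22.06,9.045): [(13.7667, 0.1054) (28.5122, 16) (8.9128, 16)]  |A|=155.7615
4. ⊥bis P9·P2 via (29.01,12.145): [(13.7667, 0.1054) (28.5122, 16) (8.9128, 16)]  |A|=155.7615
5. ⊥bis P9·P3 via (8.725,11.245): [(13.7667, 0.1054) (28.5122, 16) (8.9128, 16)]  |A|=155.7615
6. ⊥bis P9·P4 via (9.3,9.02): [(12.2107, 5.2007) (15.0443, 1.4826) (28.5122, 16) (8.9128, 16)]  |A|=151.4352
7. ⊥bis P9·P5 via (15.635,10.545): [(10.2862, 11.5029) (22.3379, 9.3446) (28.5122, 16) (8.9128, 16)]  |A|=90.8376
8. ⊥bis P9·P6 via (16.285,8.54): [(10.2862, 11.5029) (22.3379, 9.3446) (28.5122, 16) (8.9128, 16)]  |A|=90.8376
9. ⊥bis P9·P7 via (24.775,10.245): [(10.2862, 11.5029) (22.3379, 9.3446) (26.5518, 13.8868) (27.5827, 16) (8.9128, 16)]  |A|=89.8556
10. ⊥bis P9·P8 via (12.04,13.63): [(12.4756, 11.1108) (22.3379, 9.3446) (26.5518, 13.8868) (27.5827, 16) (11.6302, 16)]  |A|=78.559
11. canonical 5-gon: [(12.4756, 11.1108) (22.3379, 9.3446) (26.5518, 13.8868) (27.5827, 16) (11.6302, 16)]
12. shoelace: 78.559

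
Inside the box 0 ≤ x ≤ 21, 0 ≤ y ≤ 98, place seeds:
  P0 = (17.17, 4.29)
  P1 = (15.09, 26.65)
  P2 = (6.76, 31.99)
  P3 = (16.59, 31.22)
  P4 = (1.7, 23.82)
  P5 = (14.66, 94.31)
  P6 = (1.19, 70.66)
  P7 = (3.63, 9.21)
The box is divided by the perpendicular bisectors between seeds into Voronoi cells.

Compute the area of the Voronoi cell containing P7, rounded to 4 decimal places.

Area of P7's cell: 183.0667

1. box [0,21]×[0,98]: [(0, 0) (21, 0) (21, 98) (0, 98)]
2. ⊥bis P7·P0 via (10.4,6.75): [(0, 0) (7.9473, 0) (21, 35.9215) (21, 98) (0, 98)]  |A|=1823.5628
3. ⊥bis P7·P1 via (9.36,17.93): [(0, 24.0806) (0, 0) (7.9473, 0) (13.479, 15.2234)]  |A|=222.7825
4. ⊥bis P7·P2 via (5.195,20.6): [(5.3237, 20.5823) (0, 21.3138) (0, 0) (7.9473, 0) (13.479, 15.2234)]  |A|=215.4179
5. ⊥bis P7·P3 via (10.11,20.215): [(5.3237, 20.5823) (0, 21.3138) (0, 0) (7.9473, 0) (13.479, 15.2234)]  |A|=215.4179
6. ⊥bis P7·P4 via (2.665,16.515): [(10.0323, 17.4882) (0, 16.163) (0, 0) (7.9473, 0) (13.479, 15.2234)]  |A|=183.0667
7. ⊥bis P7·P5 via (9.145,51.76): [(10.0323, 17.4882) (0, 16.163) (0, 0) (7.9473, 0) (13.479, 15.2234)]  |A|=183.0667
8. ⊥bis P7·P6 via (2.41,39.935): [(10.0323, 17.4882) (0, 16.163) (0, 0) (7.9473, 0) (13.479, 15.2234)]  |A|=183.0667
9. canonical 5-gon: [(10.0323, 17.4882) (0, 16.163) (0, 0) (7.9473, 0) (13.479, 15.2234)]
10. shoelace: 183.0667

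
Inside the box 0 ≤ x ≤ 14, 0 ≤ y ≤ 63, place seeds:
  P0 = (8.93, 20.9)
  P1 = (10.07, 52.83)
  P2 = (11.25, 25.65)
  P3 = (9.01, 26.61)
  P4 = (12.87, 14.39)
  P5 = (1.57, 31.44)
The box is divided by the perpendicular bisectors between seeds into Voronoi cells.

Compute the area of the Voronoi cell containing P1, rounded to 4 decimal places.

1. box [0,14]×[0,63]: [(0, 0) (14, 0) (14, 63) (0, 63)]
2. ⊥bis P1·P0 via (9.5,36.865): [(0, 37.2042) (14, 36.7043) (14, 63) (0, 63)]  |A|=364.6404
3. ⊥bis P1·P2 via (10.66,39.24): [(0, 38.7772) (14, 39.385) (14, 63) (0, 63)]  |A|=334.8645
4. ⊥bis P1·P3 via (9.54,39.72): [(0, 40.1057) (14, 39.5397) (14, 63) (0, 63)]  |A|=324.4824
5. ⊥bis P1·P4 via (11.47,33.61): [(0, 40.1057) (14, 39.5397) (14, 63) (0, 63)]  |A|=324.4824
6. ⊥bis P1·P5 via (5.82,42.135): [(0, 44.4478) (12.1643, 39.6139) (14, 39.5397) (14, 63) (0, 63)]  |A|=298.0733
7. canonical 5-gon: [(0, 44.4478) (12.1643, 39.6139) (14, 39.5397) (14, 63) (0, 63)]
8. shoelace: 298.0733

Area of P1's cell: 298.0733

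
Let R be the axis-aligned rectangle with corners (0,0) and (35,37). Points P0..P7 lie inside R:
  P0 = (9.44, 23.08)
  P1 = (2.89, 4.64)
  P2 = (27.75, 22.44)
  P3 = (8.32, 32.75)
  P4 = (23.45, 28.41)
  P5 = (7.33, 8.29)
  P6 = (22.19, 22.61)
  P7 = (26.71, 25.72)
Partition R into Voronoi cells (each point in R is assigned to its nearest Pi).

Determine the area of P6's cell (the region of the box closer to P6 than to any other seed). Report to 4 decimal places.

1. box [0,35]×[0,37]: [(0, 0) (35, 0) (35, 37) (0, 37)]
2. ⊥bis P6·P0 via (15.815,22.845): [(14.9729, 0) (35, 0) (35, 37) (16.3368, 37)]  |A|=715.7712
3. ⊥bis P6·P1 via (12.54,13.625): [(15.3633, 10.5927) (25.2261, 0) (35, 0) (35, 37) (16.3368, 37)]  |A|=661.4667
4. ⊥bis P6·P2 via (24.97,22.525): [(15.3633, 10.5927) (24.3113, 0.9825) (25.4126, 37) (16.3368, 37)]  |A|=286.2674
5. ⊥bis P6·P3 via (15.255,27.68): [(16.0324, 28.7434) (15.3633, 10.5927) (24.3113, 0.9825) (25.4126, 37) (22.0686, 37)]  |A|=262.6047
6. ⊥bis P6·P4 via (22.82,25.51): [(15.9681, 26.9985) (15.3633, 10.5927) (24.3113, 0.9825) (25.0465, 25.0263)]  |A|=186.1699
7. ⊥bis P6·P5 via (14.76,15.45): [(15.9681, 26.9985) (15.5136, 14.668) (24.4463, 5.3984) (25.0465, 25.0263)]  |A|=146.8661
8. ⊥bis P6·P7 via (24.45,24.165): [(23.6484, 25.33) (15.9681, 26.9985) (15.5136, 14.668) (24.4463, 5.3984) (24.9959, 23.3716)]  |A|=145.7017
9. canonical 5-gon: [(23.6484, 25.33) (15.9681, 26.9985) (15.5136, 14.668) (24.4463, 5.3984) (24.9959, 23.3716)]
10. shoelace: 145.7017

Area of P6's cell: 145.7017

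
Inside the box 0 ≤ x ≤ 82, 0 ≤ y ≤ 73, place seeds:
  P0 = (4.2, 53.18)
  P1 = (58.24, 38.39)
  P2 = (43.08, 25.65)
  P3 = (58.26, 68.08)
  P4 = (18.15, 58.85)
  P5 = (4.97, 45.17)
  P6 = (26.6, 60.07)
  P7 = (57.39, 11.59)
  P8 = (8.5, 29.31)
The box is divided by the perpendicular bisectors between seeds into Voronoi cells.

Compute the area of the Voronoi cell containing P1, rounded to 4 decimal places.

Area of P1's cell: 1012.8171

1. box [0,82]×[0,73]: [(0, 0) (82, 0) (82, 73) (0, 73)]
2. ⊥bis P1·P0 via (31.22,45.785): [(18.6893, 0) (82, 0) (82, 73) (38.6684, 73)]  |A|=3892.4458
3. ⊥bis P1·P2 via (50.66,32.02): [(33.154, 52.8514) (77.5686, 0) (82, 0) (82, 73) (38.6684, 73)]  |A|=2336.5191
4. ⊥bis P1·P3 via (58.25,53.235): [(33.2636, 53.2518) (33.154, 52.8514) (77.5686, 0) (82, 0) (82, 53.219)]  |A|=1426.6313
5. ⊥bis P1·P4 via (38.195,48.62): [(40.5564, 53.2469) (37.6339, 47.5205) (77.5686, 0) (82, 0) (82, 53.219)]  |A|=1404.5541
6. ⊥bis P1·P5 via (31.605,41.78): [(40.5564, 53.2469) (37.6339, 47.5205) (77.5686, 0) (82, 0) (82, 53.219)]  |A|=1404.5541
7. ⊥bis P1·P6 via (42.42,49.23): [(45.1703, 53.2438) (39.6251, 45.151) (77.5686, 0) (82, 0) (82, 53.219)]  |A|=1376.7121
8. ⊥bis P1·P7 via (57.815,24.99): [(45.1703, 53.2438) (39.6251, 45.151) (56.5336, 25.0306) (82, 24.2229) (82, 53.219)]  |A|=1012.8171
9. ⊥bis P1·P8 via (33.37,33.85): [(45.1703, 53.2438) (39.6251, 45.151) (56.5336, 25.0306) (82, 24.2229) (82, 53.219)]  |A|=1012.8171
10. canonical 5-gon: [(45.1703, 53.2438) (39.6251, 45.151) (56.5336, 25.0306) (82, 24.2229) (82, 53.219)]
11. shoelace: 1012.8171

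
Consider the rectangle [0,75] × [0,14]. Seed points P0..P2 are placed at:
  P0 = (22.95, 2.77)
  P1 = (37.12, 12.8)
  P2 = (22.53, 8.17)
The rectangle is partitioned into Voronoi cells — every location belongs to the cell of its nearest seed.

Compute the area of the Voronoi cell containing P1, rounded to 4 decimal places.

1. box [0,75]×[0,14]: [(0, 0) (75, 0) (75, 14) (0, 14)]
2. ⊥bis P1·P0 via (30.035,7.785): [(35.5455, 0) (75, 0) (75, 14) (25.6358, 14)]  |A|=621.7309
3. ⊥bis P1·P2 via (29.825,10.485): [(31.2075, 6.1286) (35.5455, 0) (75, 0) (75, 14) (28.7095, 14)]  |A|=609.6336
4. canonical 5-gon: [(31.2075, 6.1286) (35.5455, 0) (75, 0) (75, 14) (28.7095, 14)]
5. shoelace: 609.6336

Area of P1's cell: 609.6336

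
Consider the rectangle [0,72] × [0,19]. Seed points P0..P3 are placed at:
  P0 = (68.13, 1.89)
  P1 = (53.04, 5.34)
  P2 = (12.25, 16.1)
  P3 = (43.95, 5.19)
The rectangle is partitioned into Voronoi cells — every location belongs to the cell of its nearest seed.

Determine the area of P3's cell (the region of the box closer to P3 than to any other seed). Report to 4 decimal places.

1. box [0,72]×[0,19]: [(0, 0) (72, 0) (72, 19) (0, 19)]
2. ⊥bis P3·P0 via (56.04,3.54): [(0, 0) (55.5569, 0) (58.1499, 19) (0, 19)]  |A|=1080.2146
3. ⊥bis P3·P1 via (48.495,5.265): [(0, 0) (48.5819, 0) (48.2683, 19) (0, 19)]  |A|=920.0772
4. ⊥bis P3·P2 via (28.1,10.645): [(24.4364, 0) (48.5819, 0) (48.2683, 19) (30.9755, 19)]  |A|=393.6645
5. canonical 4-gon: [(24.4364, 0) (48.5819, 0) (48.2683, 19) (30.9755, 19)]
6. shoelace: 393.6645

Area of P3's cell: 393.6645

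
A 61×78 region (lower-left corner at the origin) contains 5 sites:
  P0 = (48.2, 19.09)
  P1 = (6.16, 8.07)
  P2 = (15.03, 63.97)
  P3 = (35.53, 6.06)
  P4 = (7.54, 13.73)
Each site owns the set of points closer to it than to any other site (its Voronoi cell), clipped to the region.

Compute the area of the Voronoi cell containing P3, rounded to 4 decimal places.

Area of P3's cell: 491.0509

1. box [0,61]×[0,78]: [(0, 0) (61, 0) (61, 78) (0, 78)]
2. ⊥bis P3·P0 via (41.865,12.575): [(0, 53.2833) (0, 0) (54.7973, 0)]  |A|=1459.8913
3. ⊥bis P3·P1 via (20.845,7.065): [(22.5101, 31.3952) (20.3615, 0) (54.7973, 0)]  |A|=540.5589
4. ⊥bis P3·P2 via (25.28,35.015): [(22.5101, 31.3952) (20.3615, 0) (54.7973, 0)]  |A|=540.5589
5. ⊥bis P3·P4 via (21.535,9.895): [(26.3922, 27.6203) (20.8735, 7.4809) (20.3615, 0) (54.7973, 0)]  |A|=491.0509
6. canonical 4-gon: [(26.3922, 27.6203) (20.8735, 7.4809) (20.3615, 0) (54.7973, 0)]
7. shoelace: 491.0509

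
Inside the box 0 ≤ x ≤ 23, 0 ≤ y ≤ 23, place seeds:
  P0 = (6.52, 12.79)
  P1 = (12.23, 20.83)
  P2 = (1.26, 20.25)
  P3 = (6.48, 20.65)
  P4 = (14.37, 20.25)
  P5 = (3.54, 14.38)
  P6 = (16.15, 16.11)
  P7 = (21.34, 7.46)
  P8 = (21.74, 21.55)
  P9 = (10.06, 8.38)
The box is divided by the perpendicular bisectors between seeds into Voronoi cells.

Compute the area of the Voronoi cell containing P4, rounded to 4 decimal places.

1. box [0,23]×[0,23]: [(0, 0) (23, 0) (23, 23) (0, 23)]
2. ⊥bis P4·P0 via (10.445,16.52): [(23, 3.3086) (23, 23) (4.2869, 23)]  |A|=184.2428
3. ⊥bis P4·P1 via (13.3,20.54): [(11.8187, 15.0745) (23, 3.3086) (23, 23) (13.9667, 23)]  |A|=145.8842
4. ⊥bis P4·P2 via (7.815,20.25): [(11.8187, 15.0745) (23, 3.3086) (23, 23) (13.9667, 23)]  |A|=145.8842
5. ⊥bis P4·P3 via (10.425,20.45): [(11.8187, 15.0745) (23, 3.3086) (23, 23) (13.9667, 23)]  |A|=145.8842
6. ⊥bis P4·P5 via (8.955,17.315): [(11.8187, 15.0745) (23, 3.3086) (23, 23) (13.9667, 23)]  |A|=145.8842
7. ⊥bis P4·P6 via (15.26,18.18): [(12.3175, 16.9149) (23, 21.5078) (23, 23) (13.9667, 23)]  |A|=35.4544
8. ⊥bis P4·P7 via (17.855,13.855): [(12.3175, 16.9149) (23, 21.5078) (23, 23) (13.9667, 23)]  |A|=35.4544
9. ⊥bis P4·P8 via (18.055,20.9): [(12.3175, 16.9149) (18.3039, 19.4887) (17.6846, 23) (13.9667, 23)]  |A|=22.6189
10. ⊥bis P4·P9 via (12.215,14.315): [(12.3175, 16.9149) (18.3039, 19.4887) (17.6846, 23) (13.9667, 23)]  |A|=22.6189
11. canonical 4-gon: [(12.3175, 16.9149) (18.3039, 19.4887) (17.6846, 23) (13.9667, 23)]
12. shoelace: 22.6189

Area of P4's cell: 22.6189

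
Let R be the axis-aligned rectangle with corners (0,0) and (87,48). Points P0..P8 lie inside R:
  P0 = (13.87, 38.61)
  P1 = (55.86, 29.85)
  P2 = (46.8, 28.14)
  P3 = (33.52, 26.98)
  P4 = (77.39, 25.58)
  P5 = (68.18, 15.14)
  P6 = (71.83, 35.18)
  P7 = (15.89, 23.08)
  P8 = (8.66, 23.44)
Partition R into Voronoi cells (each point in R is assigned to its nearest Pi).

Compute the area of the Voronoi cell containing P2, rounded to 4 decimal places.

Area of P2's cell: 468.8961

1. box [0,87]×[0,48]: [(0, 0) (87, 0) (87, 48) (0, 48)]
2. ⊥bis P2·P0 via (30.335,33.375): [(19.7235, 0) (87, 0) (87, 48) (34.985, 48)]  |A|=2862.9962
3. ⊥bis P2·P1 via (51.33,28.995): [(19.7235, 0) (56.8026, 0) (47.743, 48) (34.985, 48)]  |A|=1196.0889
4. ⊥bis P2·P3 via (40.16,27.56): [(42.5673, 0) (56.8026, 0) (47.743, 48) (38.3746, 48)]  |A|=566.4865
5. ⊥bis P2·P4 via (62.095,26.86): [(42.5673, 0) (56.8026, 0) (47.743, 48) (38.3746, 48)]  |A|=566.4865
6. ⊥bis P2·P5 via (57.49,21.64): [(42.5673, 0) (44.3319, 0) (53.8485, 15.6512) (47.743, 48) (38.3746, 48)]  |A|=468.8961
7. ⊥bis P2·P6 via (59.315,31.66): [(42.5673, 0) (44.3319, 0) (53.8485, 15.6512) (47.743, 48) (38.3746, 48)]  |A|=468.8961
8. ⊥bis P2·P7 via (31.345,25.61): [(42.5673, 0) (44.3319, 0) (53.8485, 15.6512) (47.743, 48) (38.3746, 48)]  |A|=468.8961
9. ⊥bis P2·P8 via (27.73,25.79): [(42.5673, 0) (44.3319, 0) (53.8485, 15.6512) (47.743, 48) (38.3746, 48)]  |A|=468.8961
10. canonical 5-gon: [(42.5673, 0) (44.3319, 0) (53.8485, 15.6512) (47.743, 48) (38.3746, 48)]
11. shoelace: 468.8961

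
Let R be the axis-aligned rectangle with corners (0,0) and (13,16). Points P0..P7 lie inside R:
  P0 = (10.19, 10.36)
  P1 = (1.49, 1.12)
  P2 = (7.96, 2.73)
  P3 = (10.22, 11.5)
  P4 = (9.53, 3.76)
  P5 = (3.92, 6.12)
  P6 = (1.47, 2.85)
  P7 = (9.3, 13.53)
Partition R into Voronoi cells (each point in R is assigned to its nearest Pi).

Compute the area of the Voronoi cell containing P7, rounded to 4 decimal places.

1. box [0,13]×[0,16]: [(0, 0) (13, 0) (13, 16) (0, 16)]
2. ⊥bis P7·P0 via (9.745,11.945): [(0, 9.209) (13, 12.8589) (13, 16) (0, 16)]  |A|=64.5587
3. ⊥bis P7·P1 via (5.395,7.325): [(0, 10.7202) (1.6605, 9.6752) (13, 12.8589) (13, 16) (0, 16)]  |A|=63.304
4. ⊥bis P7·P2 via (8.63,8.13): [(0, 10.7202) (1.6605, 9.6752) (13, 12.8589) (13, 16) (0, 16)]  |A|=63.304
5. ⊥bis P7·P3 via (9.76,12.515): [(0, 10.7202) (1.6605, 9.6752) (6.479, 11.0281) (13, 13.9834) (13, 16) (0, 16)]  |A|=59.6376
6. ⊥bis P7·P4 via (9.415,8.645): [(0, 10.7202) (1.6605, 9.6752) (6.479, 11.0281) (13, 13.9834) (13, 16) (0, 16)]  |A|=59.6376
7. ⊥bis P7·P5 via (6.61,9.825): [(0, 14.6242) (5.3786, 10.7191) (6.479, 11.0281) (13, 13.9834) (13, 16) (0, 16)]  |A|=46.3295
8. ⊥bis P7·P6 via (5.385,8.19): [(0, 14.6242) (5.3786, 10.7191) (6.479, 11.0281) (13, 13.9834) (13, 16) (0, 16)]  |A|=46.3295
9. canonical 6-gon: [(0, 14.6242) (5.3786, 10.7191) (6.479, 11.0281) (13, 13.9834) (13, 16) (0, 16)]
10. shoelace: 46.3295

Area of P7's cell: 46.3295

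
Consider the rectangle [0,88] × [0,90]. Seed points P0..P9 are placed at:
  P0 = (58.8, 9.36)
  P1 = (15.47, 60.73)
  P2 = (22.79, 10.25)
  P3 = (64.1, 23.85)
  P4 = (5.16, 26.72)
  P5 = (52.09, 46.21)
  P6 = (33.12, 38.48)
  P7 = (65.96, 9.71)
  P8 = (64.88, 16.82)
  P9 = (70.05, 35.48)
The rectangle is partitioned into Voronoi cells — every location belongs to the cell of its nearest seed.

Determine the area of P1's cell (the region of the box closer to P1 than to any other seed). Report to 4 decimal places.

1. box [0,88]×[0,90]: [(0, 0) (88, 0) (88, 90) (0, 90)]
2. ⊥bis P1·P0 via (37.135,35.045): [(0, 3.7221) (88, 77.949) (88, 90) (0, 90)]  |A|=4326.4718
3. ⊥bis P1·P2 via (19.13,35.49): [(0, 32.716) (41.51, 38.7353) (88, 77.949) (88, 90) (0, 90)]  |A|=3724.7022
4. ⊥bis P1·P3 via (39.785,42.29): [(0, 32.716) (36.5429, 38.015) (75.9673, 90) (0, 90)]  |A|=3021.2421
5. ⊥bis P1·P4 via (10.315,43.725): [(0, 46.852) (31.5426, 37.2899) (36.5429, 38.015) (75.9673, 90) (0, 90)]  |A|=2798.2996
6. ⊥bis P1·P5 via (33.78,53.47): [(0, 46.852) (27.8128, 38.4206) (48.2643, 90) (0, 90)]  |A|=1844.7572
7. ⊥bis P1·P6 via (24.295,49.605): [(0, 46.852) (15.0667, 42.2845) (35.8966, 58.808) (48.2643, 90) (0, 90)]  |A|=1699.2088
8. ⊥bis P1·P7 via (40.715,35.22): [(0, 46.852) (15.0667, 42.2845) (35.8966, 58.808) (48.2643, 90) (0, 90)]  |A|=1699.2088
9. ⊥bis P1·P8 via (40.175,38.775): [(0, 46.852) (15.0667, 42.2845) (35.8966, 58.808) (48.2643, 90) (0, 90)]  |A|=1699.2088
10. ⊥bis P1·P9 via (42.76,48.105): [(0, 46.852) (15.0667, 42.2845) (35.8966, 58.808) (48.2643, 90) (0, 90)]  |A|=1699.2088
11. canonical 5-gon: [(0, 46.852) (15.0667, 42.2845) (35.8966, 58.808) (48.2643, 90) (0, 90)]
12. shoelace: 1699.2088

Area of P1's cell: 1699.2088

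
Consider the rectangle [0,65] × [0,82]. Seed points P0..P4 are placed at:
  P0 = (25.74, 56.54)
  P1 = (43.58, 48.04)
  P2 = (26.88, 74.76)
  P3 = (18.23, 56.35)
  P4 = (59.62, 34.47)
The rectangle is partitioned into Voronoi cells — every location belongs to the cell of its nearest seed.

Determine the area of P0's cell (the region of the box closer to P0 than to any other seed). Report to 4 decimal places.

Area of P0's cell: 364.2340

1. box [0,65]×[0,82]: [(0, 0) (65, 0) (65, 82) (0, 82)]
2. ⊥bis P0·P1 via (34.66,52.29): [(0, 0) (9.746, 0) (48.8155, 82) (0, 82)]  |A|=2401.0253
3. ⊥bis P0·P2 via (26.31,65.65): [(0, 67.2962) (0, 0) (9.746, 0) (40.5995, 64.7559)]  |A|=1681.6521
4. ⊥bis P0·P3 via (21.985,56.445): [(21.7449, 65.9356) (22.7239, 27.2383) (40.5995, 64.7559)]  |A|=364.234
5. ⊥bis P0·P4 via (42.68,45.505): [(21.7449, 65.9356) (22.7239, 27.2383) (40.5995, 64.7559)]  |A|=364.234
6. canonical 3-gon: [(21.7449, 65.9356) (22.7239, 27.2383) (40.5995, 64.7559)]
7. shoelace: 364.234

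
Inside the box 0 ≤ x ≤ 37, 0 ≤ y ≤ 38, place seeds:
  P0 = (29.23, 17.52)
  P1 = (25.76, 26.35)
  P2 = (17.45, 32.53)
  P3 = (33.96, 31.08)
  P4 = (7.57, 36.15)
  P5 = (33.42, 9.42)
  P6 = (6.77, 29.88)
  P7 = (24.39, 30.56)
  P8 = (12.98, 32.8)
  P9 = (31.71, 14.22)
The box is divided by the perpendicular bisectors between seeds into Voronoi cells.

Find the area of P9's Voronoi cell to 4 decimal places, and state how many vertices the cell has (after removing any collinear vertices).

Area of P9's cell: 68.8480 (3 vertices)

1. box [0,37]×[0,38]: [(0, 0) (37, 0) (37, 38) (0, 38)]
2. ⊥bis P9·P0 via (30.47,15.87): [(9.3527, 0) (37, 0) (37, 20.7774)]  |A|=287.2198
3. ⊥bis P9·P1 via (28.735,20.285): [(9.3527, 0) (37, 0) (37, 20.7774)]  |A|=287.2198
4. ⊥bis P9·P2 via (24.58,23.375): [(9.3527, 0) (37, 0) (37, 20.7774)]  |A|=287.2198
5. ⊥bis P9·P3 via (32.835,22.65): [(9.3527, 0) (37, 0) (37, 20.7774)]  |A|=287.2198
6. ⊥bis P9·P4 via (19.64,25.185): [(9.3527, 0) (37, 0) (37, 20.7774)]  |A|=287.2198
7. ⊥bis P9·P5 via (32.565,11.82): [(18.3355, 6.7507) (37, 13.4) (37, 20.7774)]  |A|=68.848
8. ⊥bis P9·P6 via (19.24,22.05): [(18.3355, 6.7507) (37, 13.4) (37, 20.7774)]  |A|=68.848
9. ⊥bis P9·P7 via (28.05,22.39): [(18.3355, 6.7507) (37, 13.4) (37, 20.7774)]  |A|=68.848
10. ⊥bis P9·P8 via (22.345,23.51): [(18.3355, 6.7507) (37, 13.4) (37, 20.7774)]  |A|=68.848
11. canonical 3-gon: [(18.3355, 6.7507) (37, 13.4) (37, 20.7774)]
12. shoelace: 68.848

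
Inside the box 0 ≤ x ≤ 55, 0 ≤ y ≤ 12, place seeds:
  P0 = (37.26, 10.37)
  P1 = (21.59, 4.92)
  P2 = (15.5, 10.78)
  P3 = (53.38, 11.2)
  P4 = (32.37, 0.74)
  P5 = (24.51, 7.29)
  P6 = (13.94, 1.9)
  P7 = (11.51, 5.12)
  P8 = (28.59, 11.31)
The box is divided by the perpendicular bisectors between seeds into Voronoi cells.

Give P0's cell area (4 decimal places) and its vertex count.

Area of P0's cell: 110.7942 (5 vertices)

1. box [0,55]×[0,12]: [(0, 0) (55, 0) (55, 12) (0, 12)]
2. ⊥bis P0·P1 via (29.425,7.645): [(32.0839, 0) (55, 0) (55, 12) (27.9103, 12)]  |A|=300.0345
3. ⊥bis P0·P2 via (26.38,10.575): [(32.0839, 0) (55, 0) (55, 12) (27.9103, 12)]  |A|=300.0345
4. ⊥bis P0·P3 via (45.32,10.785): [(32.0839, 0) (45.8753, 0) (45.2574, 12) (27.9103, 12)]  |A|=186.8309
5. ⊥bis P0·P4 via (34.815,5.555): [(29.1517, 8.4307) (45.7546, 0) (45.8753, 0) (45.2574, 12) (27.9103, 12)]  |A|=129.2039
6. ⊥bis P0·P5 via (30.885,8.83): [(31.2373, 7.3717) (45.7546, 0) (45.8753, 0) (45.2574, 12) (30.1192, 12)]  |A|=121.0276
7. ⊥bis P0·P6 via (25.6,6.135): [(31.2373, 7.3717) (45.7546, 0) (45.8753, 0) (45.2574, 12) (30.1192, 12)]  |A|=121.0276
8. ⊥bis P0·P7 via (24.385,7.745): [(31.2373, 7.3717) (45.7546, 0) (45.8753, 0) (45.2574, 12) (30.1192, 12)]  |A|=121.0276
9. ⊥bis P0·P8 via (32.925,10.84): [(32.4805, 6.7404) (45.7546, 0) (45.8753, 0) (45.2574, 12) (33.0508, 12)]  |A|=110.7942
10. canonical 5-gon: [(32.4805, 6.7404) (45.7546, 0) (45.8753, 0) (45.2574, 12) (33.0508, 12)]
11. shoelace: 110.7942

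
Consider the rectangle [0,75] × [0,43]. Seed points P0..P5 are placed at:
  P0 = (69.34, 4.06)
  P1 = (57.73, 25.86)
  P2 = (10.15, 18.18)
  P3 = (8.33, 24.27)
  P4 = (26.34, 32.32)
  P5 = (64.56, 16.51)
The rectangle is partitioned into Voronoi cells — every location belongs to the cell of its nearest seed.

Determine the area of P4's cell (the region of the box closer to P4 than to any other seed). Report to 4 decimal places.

Area of P4's cell: 747.9215

1. box [0,75]×[0,43]: [(0, 0) (75, 0) (75, 43) (0, 43)]
2. ⊥bis P4·P0 via (47.84,18.19): [(0, 0) (35.8854, 0) (64.1454, 43) (0, 43)]  |A|=2150.6606
3. ⊥bis P4·P1 via (42.035,29.09): [(0, 0) (35.8854, 0) (36.1226, 0.361) (44.8977, 43) (0, 43)]  |A|=1740.3093
4. ⊥bis P4·P2 via (18.245,25.25): [(36.8587, 3.9377) (44.8977, 43) (2.7425, 43)]  |A|=823.338
5. ⊥bis P4·P3 via (17.335,28.295): [(19.1688, 24.1922) (36.8587, 3.9377) (44.8977, 43) (10.7622, 43)]  |A|=747.9215
6. ⊥bis P4·P5 via (45.45,24.415): [(19.1688, 24.1922) (36.8587, 3.9377) (44.8977, 43) (10.7622, 43)]  |A|=747.9215
7. canonical 4-gon: [(19.1688, 24.1922) (36.8587, 3.9377) (44.8977, 43) (10.7622, 43)]
8. shoelace: 747.9215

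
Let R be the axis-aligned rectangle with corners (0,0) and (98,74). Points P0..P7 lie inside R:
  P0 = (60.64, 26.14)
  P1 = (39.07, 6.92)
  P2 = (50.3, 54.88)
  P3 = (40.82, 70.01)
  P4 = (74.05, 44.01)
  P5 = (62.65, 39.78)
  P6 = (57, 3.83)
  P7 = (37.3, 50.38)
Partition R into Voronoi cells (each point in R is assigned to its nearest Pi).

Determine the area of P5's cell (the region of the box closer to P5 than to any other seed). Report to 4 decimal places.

1. box [0,98]×[0,74]: [(0, 0) (98, 0) (98, 74) (0, 74)]
2. ⊥bis P5·P0 via (61.645,32.96): [(0, 42.0441) (98, 27.6027) (98, 74) (0, 74)]  |A|=3839.3091
3. ⊥bis P5·P1 via (50.86,23.35): [(0, 59.8466) (31.22, 37.4434) (98, 27.6027) (98, 74) (0, 74)]  |A|=3561.4109
4. ⊥bis P5·P2 via (56.475,47.33): [(42.3768, 35.7994) (98, 27.6027) (98, 74) (89.0837, 74)]  |A|=1460.6874
5. ⊥bis P5·P3 via (51.735,54.895): [(42.3768, 35.7994) (98, 27.6027) (98, 74) (89.0837, 74)]  |A|=1460.6874
6. ⊥bis P5·P4 via (68.35,41.895): [(64.0381, 53.5157) (42.3768, 35.7994) (72.2449, 31.398)]  |A|=312.2468
7. ⊥bis P5·P6 via (59.825,21.805): [(64.0381, 53.5157) (42.3768, 35.7994) (72.2449, 31.398)]  |A|=312.2468
8. ⊥bis P5·P7 via (49.975,45.08): [(64.0381, 53.5157) (48.0265, 40.4201) (45.8786, 35.2834) (72.2449, 31.398)]  |A|=302.6988
9. canonical 4-gon: [(64.0381, 53.5157) (48.0265, 40.4201) (45.8786, 35.2834) (72.2449, 31.398)]
10. shoelace: 302.6988

Area of P5's cell: 302.6988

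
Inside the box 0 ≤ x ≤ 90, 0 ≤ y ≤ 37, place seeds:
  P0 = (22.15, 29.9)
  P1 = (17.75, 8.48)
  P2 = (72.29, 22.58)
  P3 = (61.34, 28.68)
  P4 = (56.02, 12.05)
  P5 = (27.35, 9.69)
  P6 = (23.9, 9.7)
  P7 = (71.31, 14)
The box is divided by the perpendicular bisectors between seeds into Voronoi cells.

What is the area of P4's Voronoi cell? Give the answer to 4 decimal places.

1. box [0,90]×[0,37]: [(0, 0) (90, 0) (90, 37) (0, 37)]
2. ⊥bis P4·P0 via (39.085,20.975): [(28.0309, 0) (90, 0) (90, 37) (47.5304, 37)]  |A|=1932.1164
3. ⊥bis P4·P1 via (36.885,10.265): [(36.367, 15.8177) (37.8426, 0) (90, 0) (90, 37) (47.5304, 37)]  |A|=1854.5171
4. ⊥bis P4·P2 via (64.155,17.315): [(36.367, 15.8177) (37.8426, 0) (75.3613, 0) (51.4148, 37) (47.5304, 37)]  |A|=869.8755
5. ⊥bis P4·P3 via (58.68,20.365): [(41.6369, 25.8172) (36.367, 15.8177) (37.8426, 0) (75.3613, 0) (63.0952, 18.9526)]  |A|=694.6134
6. ⊥bis P4·P5 via (41.685,10.87): [(41.6369, 25.8172) (40.6143, 23.8769) (42.5798, 0) (75.3613, 0) (63.0952, 18.9526)]  |A|=598.5214
7. ⊥bis P4·P6 via (39.96,10.875): [(41.6369, 25.8172) (40.6143, 23.8769) (42.5798, 0) (75.3613, 0) (63.0952, 18.9526)]  |A|=598.5214
8. ⊥bis P4·P7 via (63.665,13.025): [(62.9011, 19.0146) (41.6369, 25.8172) (40.6143, 23.8769) (42.5798, 0) (65.3261, 0)]  |A|=501.6555
9. canonical 5-gon: [(62.9011, 19.0146) (41.6369, 25.8172) (40.6143, 23.8769) (42.5798, 0) (65.3261, 0)]
10. shoelace: 501.6555

Area of P4's cell: 501.6555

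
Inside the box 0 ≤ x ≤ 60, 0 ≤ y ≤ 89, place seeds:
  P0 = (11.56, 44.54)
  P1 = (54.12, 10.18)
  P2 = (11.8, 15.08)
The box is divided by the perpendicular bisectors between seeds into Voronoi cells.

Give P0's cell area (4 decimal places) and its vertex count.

Area of P0's cell: 3157.0249 (5 vertices)

1. box [0,60]×[0,89]: [(0, 0) (60, 0) (60, 89) (0, 89)]
2. ⊥bis P0·P1 via (32.84,27.36): [(0, 0) (10.7514, 0) (60, 61.0017) (60, 89) (0, 89)]  |A|=3837.8761
3. ⊥bis P0·P2 via (11.68,29.81): [(0, 29.7148) (34.9711, 29.9997) (60, 61.0017) (60, 89) (0, 89)]  |A|=3157.0249
4. canonical 5-gon: [(0, 29.7148) (34.9711, 29.9997) (60, 61.0017) (60, 89) (0, 89)]
5. shoelace: 3157.0249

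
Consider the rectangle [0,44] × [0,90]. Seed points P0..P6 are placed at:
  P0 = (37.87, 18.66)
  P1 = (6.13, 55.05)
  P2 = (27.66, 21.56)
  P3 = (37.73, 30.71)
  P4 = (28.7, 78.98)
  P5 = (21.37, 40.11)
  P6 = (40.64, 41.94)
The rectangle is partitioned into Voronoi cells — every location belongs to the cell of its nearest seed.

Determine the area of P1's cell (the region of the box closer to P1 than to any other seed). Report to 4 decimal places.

Area of P1's cell: 633.8093

1. box [0,44]×[0,90]: [(0, 0) (44, 0) (44, 90) (0, 90)]
2. ⊥bis P1·P0 via (22,36.855): [(0, 17.6662) (44, 56.0438) (44, 90) (0, 90)]  |A|=2338.38
3. ⊥bis P1·P2 via (16.895,38.305): [(0, 27.4436) (42.6327, 54.8512) (44, 56.0438) (44, 90) (0, 90)]  |A|=2129.9623
4. ⊥bis P1·P3 via (21.93,42.88): [(0, 27.4436) (19.8883, 40.2293) (44, 71.5329) (44, 90) (0, 90)]  |A|=1939.6619
5. ⊥bis P1·P4 via (17.415,67.015): [(0, 83.4403) (0, 27.4436) (19.8883, 40.2293) (30.7978, 54.3928)]  |A|=933.3876
6. ⊥bis P1·P5 via (13.75,47.58): [(25.4101, 59.4743) (0, 83.4403) (0, 33.5539)]  |A|=633.8093
7. ⊥bis P1·P6 via (23.385,48.495): [(25.4101, 59.4743) (0, 83.4403) (0, 33.5539)]  |A|=633.8093
8. canonical 3-gon: [(25.4101, 59.4743) (0, 83.4403) (0, 33.5539)]
9. shoelace: 633.8093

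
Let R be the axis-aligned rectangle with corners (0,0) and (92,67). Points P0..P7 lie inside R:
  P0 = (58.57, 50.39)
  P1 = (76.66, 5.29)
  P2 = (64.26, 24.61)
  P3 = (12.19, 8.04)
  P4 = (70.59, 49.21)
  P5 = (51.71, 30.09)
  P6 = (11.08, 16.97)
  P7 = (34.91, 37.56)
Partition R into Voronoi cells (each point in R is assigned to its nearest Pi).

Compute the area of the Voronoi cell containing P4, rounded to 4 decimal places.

Area of P4's cell: 894.2827

1. box [0,92]×[0,67]: [(0, 0) (92, 0) (92, 67) (0, 67)]
2. ⊥bis P4·P0 via (64.58,49.8): [(59.6911, 0) (92, 0) (92, 67) (66.2685, 67)]  |A|=1944.3511
3. ⊥bis P4·P1 via (73.625,27.25): [(62.2114, 25.6726) (92, 29.7895) (92, 67) (66.2685, 67)]  |A|=1085.9314
4. ⊥bis P4·P2 via (67.425,36.91): [(63.4159, 37.9416) (92, 30.5864) (92, 67) (66.2685, 67)]  |A|=894.2827
5. ⊥bis P4·P3 via (41.39,28.625): [(63.4159, 37.9416) (92, 30.5864) (92, 67) (66.2685, 67)]  |A|=894.2827
6. ⊥bis P4·P5 via (61.15,39.65): [(63.4159, 37.9416) (92, 30.5864) (92, 67) (66.2685, 67)]  |A|=894.2827
7. ⊥bis P4·P6 via (40.835,33.09): [(63.4159, 37.9416) (92, 30.5864) (92, 67) (66.2685, 67)]  |A|=894.2827
8. ⊥bis P4·P7 via (52.75,43.385): [(63.4159, 37.9416) (92, 30.5864) (92, 67) (66.2685, 67)]  |A|=894.2827
9. canonical 4-gon: [(63.4159, 37.9416) (92, 30.5864) (92, 67) (66.2685, 67)]
10. shoelace: 894.2827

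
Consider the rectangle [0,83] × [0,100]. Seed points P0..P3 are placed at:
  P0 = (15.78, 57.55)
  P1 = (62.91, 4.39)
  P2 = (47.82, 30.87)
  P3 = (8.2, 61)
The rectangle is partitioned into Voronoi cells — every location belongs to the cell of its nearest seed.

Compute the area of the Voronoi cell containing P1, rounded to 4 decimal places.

1. box [0,83]×[0,100]: [(0, 0) (83, 0) (83, 100) (0, 100)]
2. ⊥bis P1·P0 via (39.345,30.97): [(4.4126, 0) (83, 0) (83, 69.6732)]  |A|=2737.7172
3. ⊥bis P1·P2 via (55.365,17.63): [(24.4278, 0) (83, 0) (83, 33.3782)]  |A|=977.5172
4. ⊥bis P1·P3 via (35.555,32.695): [(24.4278, 0) (83, 0) (83, 33.3782)]  |A|=977.5172
5. canonical 3-gon: [(24.4278, 0) (83, 0) (83, 33.3782)]
6. shoelace: 977.5172

Area of P1's cell: 977.5172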